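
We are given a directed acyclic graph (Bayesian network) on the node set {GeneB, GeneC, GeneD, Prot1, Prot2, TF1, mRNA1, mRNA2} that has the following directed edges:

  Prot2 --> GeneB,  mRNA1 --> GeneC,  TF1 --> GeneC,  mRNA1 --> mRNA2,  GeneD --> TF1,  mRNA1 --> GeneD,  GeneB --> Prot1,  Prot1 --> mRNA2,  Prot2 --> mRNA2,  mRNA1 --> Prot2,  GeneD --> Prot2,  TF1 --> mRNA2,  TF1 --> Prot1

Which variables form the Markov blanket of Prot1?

Prot1 has child mRNA2.
Prot1 has parents GeneB, TF1.
For each child, the remaining parents (spouses of Prot1):
  mRNA2's other parents are Prot2, TF1, mRNA1.
Union: {GeneB, TF1} ∪ {mRNA2} ∪ {Prot2, TF1, mRNA1} = {GeneB, Prot2, TF1, mRNA1, mRNA2}.

{GeneB, Prot2, TF1, mRNA1, mRNA2}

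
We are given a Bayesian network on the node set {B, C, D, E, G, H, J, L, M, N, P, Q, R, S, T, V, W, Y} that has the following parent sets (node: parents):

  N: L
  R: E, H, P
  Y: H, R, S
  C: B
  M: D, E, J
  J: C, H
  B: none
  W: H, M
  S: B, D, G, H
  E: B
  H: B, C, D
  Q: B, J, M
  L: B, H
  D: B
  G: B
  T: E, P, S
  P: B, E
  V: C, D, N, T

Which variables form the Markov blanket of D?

{B, C, E, G, H, J, M, N, S, T, V}

The Markov blanket of a node is its parents, its children, and the other parents of its children.
D has parent B.
Ch(D) = {H, M, S, V}.
Other parents of D's children:
  H's other parents are B, C.
  M's other parents are E, J.
  S also has parents B, G, H.
  V's other parents are C, N, T.
So the Markov blanket of D is {B, C, E, G, H, J, M, N, S, T, V}.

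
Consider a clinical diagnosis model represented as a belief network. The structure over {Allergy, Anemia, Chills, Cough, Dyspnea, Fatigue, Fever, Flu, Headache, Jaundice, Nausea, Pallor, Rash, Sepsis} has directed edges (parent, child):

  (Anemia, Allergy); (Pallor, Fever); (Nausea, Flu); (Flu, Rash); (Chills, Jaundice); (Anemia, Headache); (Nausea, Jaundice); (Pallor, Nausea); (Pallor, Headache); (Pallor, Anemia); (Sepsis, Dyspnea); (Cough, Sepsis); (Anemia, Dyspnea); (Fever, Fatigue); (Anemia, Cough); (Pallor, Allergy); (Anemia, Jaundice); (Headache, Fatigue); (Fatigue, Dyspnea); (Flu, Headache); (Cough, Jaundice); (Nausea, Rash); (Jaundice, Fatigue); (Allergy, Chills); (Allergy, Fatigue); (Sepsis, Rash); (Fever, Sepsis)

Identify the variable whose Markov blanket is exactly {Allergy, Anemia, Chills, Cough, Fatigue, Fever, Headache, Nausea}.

Jaundice

The target node must have every member of {Allergy, Anemia, Chills, Cough, Fatigue, Fever, Headache, Nausea} as a parent, child, or co-parent, and no others.
Parents of Jaundice: Anemia, Chills, Cough, Nausea; children: Fatigue; co-parents: Allergy, Fever, Headache.
These exactly cover the given set, so the node is Jaundice.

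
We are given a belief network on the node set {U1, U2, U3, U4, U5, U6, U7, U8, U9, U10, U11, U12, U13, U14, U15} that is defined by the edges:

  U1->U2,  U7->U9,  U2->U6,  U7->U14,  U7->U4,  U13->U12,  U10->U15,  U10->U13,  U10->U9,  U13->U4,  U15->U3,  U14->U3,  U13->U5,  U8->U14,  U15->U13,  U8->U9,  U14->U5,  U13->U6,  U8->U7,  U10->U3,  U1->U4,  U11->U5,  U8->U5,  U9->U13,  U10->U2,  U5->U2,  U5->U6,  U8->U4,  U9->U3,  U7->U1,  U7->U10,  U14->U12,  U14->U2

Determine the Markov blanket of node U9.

By definition, MB(U9) is built from U9's parents, U9's children, and the co-parents of U9.
Pa(U9) = {U7, U8, U10}.
Children of U9: U3, U13.
Parents of each child, excluding U9:
  U13 also has parents U10, U15.
  U3's other parents are U10, U14, U15.
So the Markov blanket of U9 is {U3, U7, U8, U10, U13, U14, U15}.

{U3, U7, U8, U10, U13, U14, U15}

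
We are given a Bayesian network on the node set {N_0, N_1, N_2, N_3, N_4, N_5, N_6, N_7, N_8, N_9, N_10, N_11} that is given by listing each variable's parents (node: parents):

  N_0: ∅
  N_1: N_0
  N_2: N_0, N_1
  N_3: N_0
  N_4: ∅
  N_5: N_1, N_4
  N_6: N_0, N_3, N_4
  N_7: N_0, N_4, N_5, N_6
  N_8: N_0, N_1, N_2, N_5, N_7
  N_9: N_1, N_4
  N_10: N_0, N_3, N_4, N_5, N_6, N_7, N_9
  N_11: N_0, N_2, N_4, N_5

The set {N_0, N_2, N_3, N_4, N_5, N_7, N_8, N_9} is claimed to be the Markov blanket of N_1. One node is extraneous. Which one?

A node's Markov blanket = Pa ∪ Ch ∪ (parents of Ch other than the node itself).
Ch(N_1) = {N_2, N_5, N_8, N_9}.
N_1's parents: N_0.
Co-parents of N_1 (other parents of its children):
  N_2: N_0
  N_5: N_4
  N_8: N_0, N_2, N_5, N_7
  N_9: N_4
MB(N_1) = {N_0, N_2, N_4, N_5, N_7, N_8, N_9}.
N_3 is neither a parent, child, nor co-parent of N_1, so it does not belong.

N_3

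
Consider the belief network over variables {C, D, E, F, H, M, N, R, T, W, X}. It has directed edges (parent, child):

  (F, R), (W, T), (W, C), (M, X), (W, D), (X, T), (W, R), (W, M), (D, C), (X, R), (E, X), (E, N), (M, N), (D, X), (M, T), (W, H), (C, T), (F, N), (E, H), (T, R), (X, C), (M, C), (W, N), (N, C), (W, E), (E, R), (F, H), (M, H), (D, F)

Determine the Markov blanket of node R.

{E, F, T, W, X}

A node's Markov blanket = Pa ∪ Ch ∪ (parents of Ch other than the node itself).
Pa(R) = {E, F, T, W, X}.
Children of R: none.
R has no children, so there are no co-parents.
So the Markov blanket of R is {E, F, T, W, X}.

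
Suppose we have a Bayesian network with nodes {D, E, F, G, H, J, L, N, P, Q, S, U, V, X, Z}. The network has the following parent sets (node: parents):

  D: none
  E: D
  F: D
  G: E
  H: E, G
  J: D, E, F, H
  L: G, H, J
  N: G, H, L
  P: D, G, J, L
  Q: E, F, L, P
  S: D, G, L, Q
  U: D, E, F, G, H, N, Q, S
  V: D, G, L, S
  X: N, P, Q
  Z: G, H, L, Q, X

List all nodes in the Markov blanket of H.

A node's Markov blanket = Pa ∪ Ch ∪ (parents of Ch other than the node itself).
Pa(H) = {E, G}.
Children of H: J, L, N, U, Z.
Parents of each child, excluding H:
  parents(J) \ {H} = {D, E, F}.
  L also has parents G, J.
  parents(N) \ {H} = {G, L}.
  parents(U) \ {H} = {D, E, F, G, N, Q, S}.
  parents(Z) \ {H} = {G, L, Q, X}.
So the Markov blanket of H is {D, E, F, G, J, L, N, Q, S, U, X, Z}.

{D, E, F, G, J, L, N, Q, S, U, X, Z}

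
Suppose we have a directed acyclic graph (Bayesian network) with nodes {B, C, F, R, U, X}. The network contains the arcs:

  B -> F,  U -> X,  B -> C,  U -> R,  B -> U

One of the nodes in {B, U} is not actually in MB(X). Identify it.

B

The Markov blanket of a node is its parents, its children, and the other parents of its children.
X has no children.
X has parent U.
With no children, X has no spouses; the co-parent set is empty.
MB(X) = {U}.
B is neither a parent, child, nor co-parent of X, so it does not belong.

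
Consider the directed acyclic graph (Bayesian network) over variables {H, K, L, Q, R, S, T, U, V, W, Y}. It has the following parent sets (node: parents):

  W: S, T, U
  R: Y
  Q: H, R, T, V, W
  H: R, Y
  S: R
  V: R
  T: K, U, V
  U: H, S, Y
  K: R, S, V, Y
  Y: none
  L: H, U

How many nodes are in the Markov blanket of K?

By definition, MB(K) is built from K's parents, K's children, and the co-parents of K.
Parents of K: R, S, V, Y.
K has child T.
Other parents of K's children:
  T's other parents are U, V.
MB(K) = {R, S, T, U, V, Y}, which has 6 nodes.

6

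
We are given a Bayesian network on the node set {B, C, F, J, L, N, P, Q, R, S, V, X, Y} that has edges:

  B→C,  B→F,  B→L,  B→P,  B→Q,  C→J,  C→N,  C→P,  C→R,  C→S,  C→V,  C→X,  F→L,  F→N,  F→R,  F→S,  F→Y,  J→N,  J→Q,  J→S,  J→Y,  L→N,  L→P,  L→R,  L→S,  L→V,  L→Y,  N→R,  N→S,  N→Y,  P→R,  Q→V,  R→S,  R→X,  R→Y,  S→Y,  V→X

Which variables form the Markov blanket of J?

{B, C, F, L, N, Q, R, S, Y}

J has parent C.
Children of J: N, Q, S, Y.
Co-parents of J (other parents of its children):
  N's other parents are C, F, L.
  parents(Q) \ {J} = {B}.
  parents(S) \ {J} = {C, F, L, N, R}.
  Y also has parents F, L, N, R, S.
So the Markov blanket of J is {B, C, F, L, N, Q, R, S, Y}.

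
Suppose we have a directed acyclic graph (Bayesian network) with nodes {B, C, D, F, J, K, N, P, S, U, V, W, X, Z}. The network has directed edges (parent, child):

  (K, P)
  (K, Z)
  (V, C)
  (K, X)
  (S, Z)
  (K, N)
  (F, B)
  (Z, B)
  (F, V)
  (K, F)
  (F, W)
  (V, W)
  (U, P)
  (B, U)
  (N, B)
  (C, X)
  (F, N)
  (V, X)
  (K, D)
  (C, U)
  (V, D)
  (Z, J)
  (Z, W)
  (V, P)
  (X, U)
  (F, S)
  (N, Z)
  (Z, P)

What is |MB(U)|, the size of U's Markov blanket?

7

Children of U: P.
Parents of U: B, C, X.
Co-parents of U (other parents of its children):
  parents(P) \ {U} = {K, V, Z}.
MB(U) = {B, C, K, P, V, X, Z}, which has 7 nodes.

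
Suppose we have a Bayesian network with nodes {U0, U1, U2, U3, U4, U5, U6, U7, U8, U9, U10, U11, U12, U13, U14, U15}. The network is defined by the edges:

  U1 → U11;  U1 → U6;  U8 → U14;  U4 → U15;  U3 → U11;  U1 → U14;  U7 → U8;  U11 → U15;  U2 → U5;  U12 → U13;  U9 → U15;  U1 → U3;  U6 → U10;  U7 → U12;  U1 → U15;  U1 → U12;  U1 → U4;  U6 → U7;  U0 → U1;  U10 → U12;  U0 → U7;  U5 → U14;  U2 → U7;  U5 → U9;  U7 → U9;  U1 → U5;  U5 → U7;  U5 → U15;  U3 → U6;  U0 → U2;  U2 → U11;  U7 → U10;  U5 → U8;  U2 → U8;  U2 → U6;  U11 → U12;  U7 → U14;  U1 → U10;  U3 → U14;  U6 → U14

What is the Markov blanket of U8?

U8 has parents U2, U5, U7.
U8's children: U14.
For each child, the remaining parents (spouses of U8):
  parents(U14) \ {U8} = {U1, U3, U5, U6, U7}.
Union: {U2, U5, U7} ∪ {U14} ∪ {U1, U3, U5, U6, U7} = {U1, U2, U3, U5, U6, U7, U14}.

{U1, U2, U3, U5, U6, U7, U14}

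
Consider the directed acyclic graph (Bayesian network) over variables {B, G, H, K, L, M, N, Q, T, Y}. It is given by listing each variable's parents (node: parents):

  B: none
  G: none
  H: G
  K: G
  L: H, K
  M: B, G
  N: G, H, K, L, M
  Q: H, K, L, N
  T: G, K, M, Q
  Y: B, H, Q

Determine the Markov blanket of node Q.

{B, G, H, K, L, M, N, T, Y}

Q's children: T, Y.
Parents of Q: H, K, L, N.
Parents of each child, excluding Q:
  T: G, K, M
  Y: B, H
Union: {H, K, L, N} ∪ {T, Y} ∪ {B, G, H, K, M} = {B, G, H, K, L, M, N, T, Y}.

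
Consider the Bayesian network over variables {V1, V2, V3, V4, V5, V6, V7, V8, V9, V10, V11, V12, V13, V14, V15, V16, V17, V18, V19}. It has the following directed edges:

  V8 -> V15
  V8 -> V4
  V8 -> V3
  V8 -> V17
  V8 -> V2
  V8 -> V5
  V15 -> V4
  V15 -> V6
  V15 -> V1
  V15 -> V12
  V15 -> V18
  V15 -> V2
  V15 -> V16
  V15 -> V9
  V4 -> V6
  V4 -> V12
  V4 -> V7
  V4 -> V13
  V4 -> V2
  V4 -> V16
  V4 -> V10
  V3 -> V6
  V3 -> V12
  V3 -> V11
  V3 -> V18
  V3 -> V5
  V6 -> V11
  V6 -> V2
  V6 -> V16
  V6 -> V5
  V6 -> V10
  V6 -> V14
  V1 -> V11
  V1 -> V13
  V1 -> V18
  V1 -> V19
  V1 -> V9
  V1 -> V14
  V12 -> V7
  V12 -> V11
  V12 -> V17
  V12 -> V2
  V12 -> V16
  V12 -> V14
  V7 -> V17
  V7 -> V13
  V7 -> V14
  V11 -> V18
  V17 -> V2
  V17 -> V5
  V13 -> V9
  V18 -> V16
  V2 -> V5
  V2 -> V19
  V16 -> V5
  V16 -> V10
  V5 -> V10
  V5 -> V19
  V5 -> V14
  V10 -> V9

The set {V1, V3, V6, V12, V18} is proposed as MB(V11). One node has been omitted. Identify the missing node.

V15

Recall MB(v) = parents ∪ children ∪ spouses, where spouses are the other parents of v's children.
Parents of V11: V1, V3, V6, V12.
Ch(V11) = {V18}.
Parents of each child, excluding V11:
  V18 also has parents V1, V3, V15.
MB(V11) = {V1, V3, V6, V12, V15, V18}.
Comparing with the claimed set, V15 is missing.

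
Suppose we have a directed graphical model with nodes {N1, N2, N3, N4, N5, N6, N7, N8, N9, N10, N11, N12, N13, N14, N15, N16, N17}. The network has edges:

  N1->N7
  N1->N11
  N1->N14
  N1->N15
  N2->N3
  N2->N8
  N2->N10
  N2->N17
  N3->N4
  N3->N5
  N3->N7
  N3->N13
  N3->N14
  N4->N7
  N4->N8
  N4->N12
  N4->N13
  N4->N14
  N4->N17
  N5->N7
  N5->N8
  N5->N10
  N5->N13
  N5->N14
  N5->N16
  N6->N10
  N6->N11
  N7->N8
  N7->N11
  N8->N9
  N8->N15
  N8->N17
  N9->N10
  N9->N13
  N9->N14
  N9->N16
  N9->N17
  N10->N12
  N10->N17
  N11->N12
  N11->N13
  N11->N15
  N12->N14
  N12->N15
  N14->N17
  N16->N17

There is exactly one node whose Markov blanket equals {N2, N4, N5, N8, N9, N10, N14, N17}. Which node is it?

The target node must have every member of {N2, N4, N5, N8, N9, N10, N14, N17} as a parent, child, or co-parent, and no others.
Parents of N16: N5, N9; children: N17; co-parents: N2, N4, N8, N9, N10, N14.
These exactly cover the given set, so the node is N16.

N16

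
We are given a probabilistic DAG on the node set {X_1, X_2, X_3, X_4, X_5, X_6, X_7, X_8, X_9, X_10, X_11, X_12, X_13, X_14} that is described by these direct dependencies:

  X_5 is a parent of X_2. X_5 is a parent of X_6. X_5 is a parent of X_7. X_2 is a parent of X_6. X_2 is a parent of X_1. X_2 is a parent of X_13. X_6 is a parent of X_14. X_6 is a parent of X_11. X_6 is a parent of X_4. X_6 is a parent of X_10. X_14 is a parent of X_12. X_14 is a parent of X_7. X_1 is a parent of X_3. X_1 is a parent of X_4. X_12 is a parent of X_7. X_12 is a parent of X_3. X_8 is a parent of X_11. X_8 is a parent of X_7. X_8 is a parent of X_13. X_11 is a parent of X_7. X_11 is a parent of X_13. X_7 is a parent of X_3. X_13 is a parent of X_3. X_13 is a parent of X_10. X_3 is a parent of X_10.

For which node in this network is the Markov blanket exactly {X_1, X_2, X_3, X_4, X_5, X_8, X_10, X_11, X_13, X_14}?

X_6

The target node must have every member of {X_1, X_2, X_3, X_4, X_5, X_8, X_10, X_11, X_13, X_14} as a parent, child, or co-parent, and no others.
Parents of X_6: X_2, X_5; children: X_4, X_10, X_11, X_14; co-parents: X_1, X_3, X_8, X_13.
These exactly cover the given set, so the node is X_6.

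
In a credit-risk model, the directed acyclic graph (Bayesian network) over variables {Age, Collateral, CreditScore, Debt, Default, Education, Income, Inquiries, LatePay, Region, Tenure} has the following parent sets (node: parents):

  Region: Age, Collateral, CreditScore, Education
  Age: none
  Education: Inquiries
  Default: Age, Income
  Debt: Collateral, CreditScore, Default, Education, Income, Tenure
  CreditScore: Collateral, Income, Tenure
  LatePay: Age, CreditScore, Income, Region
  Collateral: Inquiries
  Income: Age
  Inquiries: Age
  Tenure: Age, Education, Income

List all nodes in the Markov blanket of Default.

By definition, MB(Default) is built from Default's parents, Default's children, and the co-parents of Default.
Parents of Default: Age, Income.
Default has child Debt.
Other parents of Default's children:
  Debt's other parents are Collateral, CreditScore, Education, Income, Tenure.
MB(Default) = {Age, Collateral, CreditScore, Debt, Education, Income, Tenure}.

{Age, Collateral, CreditScore, Debt, Education, Income, Tenure}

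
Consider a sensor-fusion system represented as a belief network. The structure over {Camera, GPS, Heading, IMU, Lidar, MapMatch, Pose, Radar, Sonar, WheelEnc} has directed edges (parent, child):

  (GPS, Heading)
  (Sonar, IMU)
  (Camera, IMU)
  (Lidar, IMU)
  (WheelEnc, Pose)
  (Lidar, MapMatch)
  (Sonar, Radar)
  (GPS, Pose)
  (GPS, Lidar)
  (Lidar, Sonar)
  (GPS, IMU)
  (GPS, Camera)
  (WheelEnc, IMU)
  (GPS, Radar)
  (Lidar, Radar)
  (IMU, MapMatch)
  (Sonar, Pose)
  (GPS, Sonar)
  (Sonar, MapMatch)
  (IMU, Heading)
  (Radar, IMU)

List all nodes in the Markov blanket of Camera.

The Markov blanket of a node is its parents, its children, and the other parents of its children.
Camera has parent GPS.
Children of Camera: IMU.
Other parents of Camera's children:
  IMU: GPS, Lidar, Radar, Sonar, WheelEnc
Taking the union gives {GPS, IMU, Lidar, Radar, Sonar, WheelEnc}.

{GPS, IMU, Lidar, Radar, Sonar, WheelEnc}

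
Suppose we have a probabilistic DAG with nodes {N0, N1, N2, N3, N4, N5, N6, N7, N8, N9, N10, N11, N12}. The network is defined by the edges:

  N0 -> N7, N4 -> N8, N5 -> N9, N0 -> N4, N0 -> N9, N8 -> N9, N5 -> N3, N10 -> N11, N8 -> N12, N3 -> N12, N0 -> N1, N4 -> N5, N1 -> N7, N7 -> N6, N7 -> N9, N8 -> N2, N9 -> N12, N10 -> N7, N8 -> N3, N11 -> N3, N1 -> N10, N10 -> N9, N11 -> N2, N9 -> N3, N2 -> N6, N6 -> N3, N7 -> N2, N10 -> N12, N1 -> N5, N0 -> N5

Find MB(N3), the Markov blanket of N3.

{N5, N6, N8, N9, N10, N11, N12}

By definition, MB(N3) is built from N3's parents, N3's children, and the co-parents of N3.
N3 has parents N5, N6, N8, N9, N11.
Ch(N3) = {N12}.
Other parents of N3's children:
  N12: N8, N9, N10
MB(N3) = {N5, N6, N8, N9, N10, N11, N12}.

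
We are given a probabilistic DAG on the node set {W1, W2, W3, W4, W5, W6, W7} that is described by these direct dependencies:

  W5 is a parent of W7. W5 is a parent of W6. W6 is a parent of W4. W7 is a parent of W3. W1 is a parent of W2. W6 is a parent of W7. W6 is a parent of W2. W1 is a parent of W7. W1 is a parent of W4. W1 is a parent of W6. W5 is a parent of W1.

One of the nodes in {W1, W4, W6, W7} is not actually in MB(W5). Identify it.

W4

A node's Markov blanket = Pa ∪ Ch ∪ (parents of Ch other than the node itself).
W5's parents: none.
W5's children: W1, W6, W7.
Co-parents of W5 (other parents of its children):
  W1: no additional parents.
  W6 also has parent W1.
  W7's other parents are W1, W6.
MB(W5) = {W1, W6, W7}.
W4 is neither a parent, child, nor co-parent of W5, so it does not belong.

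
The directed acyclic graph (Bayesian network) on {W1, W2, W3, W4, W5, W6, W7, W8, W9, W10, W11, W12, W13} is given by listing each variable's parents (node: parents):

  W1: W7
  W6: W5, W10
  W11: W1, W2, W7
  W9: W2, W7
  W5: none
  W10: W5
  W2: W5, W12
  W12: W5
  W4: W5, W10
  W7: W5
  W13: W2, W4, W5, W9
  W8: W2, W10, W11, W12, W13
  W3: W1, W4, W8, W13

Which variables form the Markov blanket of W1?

{W2, W3, W4, W7, W8, W11, W13}

Ch(W1) = {W3, W11}.
W1's parents: W7.
Parents of each child, excluding W1:
  W11: W2, W7
  W3: W4, W8, W13
So the Markov blanket of W1 is {W2, W3, W4, W7, W8, W11, W13}.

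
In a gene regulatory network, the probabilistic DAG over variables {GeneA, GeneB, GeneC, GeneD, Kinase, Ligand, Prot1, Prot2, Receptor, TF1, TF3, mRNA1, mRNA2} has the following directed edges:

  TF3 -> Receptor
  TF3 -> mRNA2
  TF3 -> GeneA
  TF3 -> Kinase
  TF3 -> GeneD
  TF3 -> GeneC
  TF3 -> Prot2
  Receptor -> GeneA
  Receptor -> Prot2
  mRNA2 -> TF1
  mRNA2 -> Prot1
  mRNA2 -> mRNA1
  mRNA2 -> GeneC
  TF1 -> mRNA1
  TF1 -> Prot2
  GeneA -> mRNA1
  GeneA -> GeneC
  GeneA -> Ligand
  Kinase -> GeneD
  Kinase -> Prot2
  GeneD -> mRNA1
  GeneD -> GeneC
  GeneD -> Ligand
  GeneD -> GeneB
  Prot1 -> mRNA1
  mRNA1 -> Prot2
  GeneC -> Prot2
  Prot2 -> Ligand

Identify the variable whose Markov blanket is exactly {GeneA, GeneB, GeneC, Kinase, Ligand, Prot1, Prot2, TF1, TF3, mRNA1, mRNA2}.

The target node must have every member of {GeneA, GeneB, GeneC, Kinase, Ligand, Prot1, Prot2, TF1, TF3, mRNA1, mRNA2} as a parent, child, or co-parent, and no others.
Parents of GeneD: Kinase, TF3; children: GeneB, GeneC, Ligand, mRNA1; co-parents: GeneA, Prot1, Prot2, TF1, TF3, mRNA2.
These exactly cover the given set, so the node is GeneD.

GeneD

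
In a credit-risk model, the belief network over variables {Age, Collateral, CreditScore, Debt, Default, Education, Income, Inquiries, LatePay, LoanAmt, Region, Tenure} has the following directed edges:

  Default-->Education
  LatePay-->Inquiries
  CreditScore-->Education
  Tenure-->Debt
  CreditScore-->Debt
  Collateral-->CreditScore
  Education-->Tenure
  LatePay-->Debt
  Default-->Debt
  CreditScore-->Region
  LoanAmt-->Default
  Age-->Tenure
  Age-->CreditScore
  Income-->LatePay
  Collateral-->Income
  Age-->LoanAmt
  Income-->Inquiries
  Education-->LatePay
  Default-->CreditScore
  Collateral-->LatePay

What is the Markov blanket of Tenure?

{Age, CreditScore, Debt, Default, Education, LatePay}

The Markov blanket of a node is its parents, its children, and the other parents of its children.
Tenure has child Debt.
Tenure's parents: Age, Education.
For each child, the remaining parents (spouses of Tenure):
  parents(Debt) \ {Tenure} = {CreditScore, Default, LatePay}.
So the Markov blanket of Tenure is {Age, CreditScore, Debt, Default, Education, LatePay}.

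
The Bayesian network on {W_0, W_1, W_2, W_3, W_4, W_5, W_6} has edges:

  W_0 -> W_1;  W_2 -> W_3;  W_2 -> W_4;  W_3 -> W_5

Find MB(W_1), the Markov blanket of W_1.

Pa(W_1) = {W_0}.
Ch(W_1) = {}.
W_1 has no children, so there are no co-parents.
Union: {W_0} ∪ {} ∪ {} = {W_0}.

{W_0}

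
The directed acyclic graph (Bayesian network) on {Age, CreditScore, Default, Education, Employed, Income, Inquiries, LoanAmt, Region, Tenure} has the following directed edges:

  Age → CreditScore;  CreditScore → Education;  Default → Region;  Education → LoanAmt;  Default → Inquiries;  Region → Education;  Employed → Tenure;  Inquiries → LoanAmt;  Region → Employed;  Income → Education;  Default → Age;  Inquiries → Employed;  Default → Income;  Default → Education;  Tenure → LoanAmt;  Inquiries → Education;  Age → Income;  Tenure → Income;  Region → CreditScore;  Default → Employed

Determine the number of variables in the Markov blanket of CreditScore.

6

Parents of CreditScore: Age, Region.
Ch(CreditScore) = {Education}.
For each child, the remaining parents (spouses of CreditScore):
  Education also has parents Default, Income, Inquiries, Region.
MB(CreditScore) = {Age, Default, Education, Income, Inquiries, Region}, which has 6 nodes.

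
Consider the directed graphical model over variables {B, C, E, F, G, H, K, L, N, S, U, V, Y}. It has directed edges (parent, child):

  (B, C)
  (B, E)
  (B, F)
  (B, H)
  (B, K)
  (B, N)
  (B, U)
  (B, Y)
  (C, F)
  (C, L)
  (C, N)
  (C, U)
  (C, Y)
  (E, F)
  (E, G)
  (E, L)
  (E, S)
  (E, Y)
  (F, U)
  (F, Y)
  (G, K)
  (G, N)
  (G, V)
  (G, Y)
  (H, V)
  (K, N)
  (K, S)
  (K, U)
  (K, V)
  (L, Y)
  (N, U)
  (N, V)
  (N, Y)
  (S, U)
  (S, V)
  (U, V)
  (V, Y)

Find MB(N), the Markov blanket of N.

Parents of N: B, C, G, K.
Ch(N) = {U, V, Y}.
Parents of each child, excluding N:
  U: B, C, F, K, S
  V: G, H, K, S, U
  Y: B, C, E, F, G, L, V
MB(N) = {B, C, E, F, G, H, K, L, S, U, V, Y}.

{B, C, E, F, G, H, K, L, S, U, V, Y}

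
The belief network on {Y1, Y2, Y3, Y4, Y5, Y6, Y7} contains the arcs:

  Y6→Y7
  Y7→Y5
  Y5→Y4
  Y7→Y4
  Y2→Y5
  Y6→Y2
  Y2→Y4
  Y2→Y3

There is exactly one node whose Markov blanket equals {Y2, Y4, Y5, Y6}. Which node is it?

The target node must have every member of {Y2, Y4, Y5, Y6} as a parent, child, or co-parent, and no others.
Parents of Y7: Y6; children: Y4, Y5; co-parents: Y2, Y5.
These exactly cover the given set, so the node is Y7.

Y7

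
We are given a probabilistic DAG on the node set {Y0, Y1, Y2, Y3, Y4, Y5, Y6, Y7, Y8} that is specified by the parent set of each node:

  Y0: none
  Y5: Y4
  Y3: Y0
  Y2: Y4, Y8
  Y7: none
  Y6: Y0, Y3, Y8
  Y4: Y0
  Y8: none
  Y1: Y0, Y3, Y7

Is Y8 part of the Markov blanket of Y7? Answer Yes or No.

By definition, MB(Y7) is built from Y7's parents, Y7's children, and the co-parents of Y7.
Pa(Y7) = {}.
Y7's children: Y1.
Co-parents of Y7 (other parents of its children):
  Y1 also has parents Y0, Y3.
MB(Y7) = {Y0, Y1, Y3}; Y8 is not in this set.

No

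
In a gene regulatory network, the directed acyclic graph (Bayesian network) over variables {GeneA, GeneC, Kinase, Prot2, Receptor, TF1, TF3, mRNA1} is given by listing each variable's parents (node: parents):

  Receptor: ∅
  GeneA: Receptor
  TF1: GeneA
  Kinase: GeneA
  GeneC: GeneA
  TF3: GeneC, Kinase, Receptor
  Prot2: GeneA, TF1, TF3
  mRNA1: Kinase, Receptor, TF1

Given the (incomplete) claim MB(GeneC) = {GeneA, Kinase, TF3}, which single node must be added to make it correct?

A node's Markov blanket = Pa ∪ Ch ∪ (parents of Ch other than the node itself).
Parents of GeneC: GeneA.
GeneC's children: TF3.
Co-parents of GeneC (other parents of its children):
  parents(TF3) \ {GeneC} = {Kinase, Receptor}.
MB(GeneC) = {GeneA, Kinase, Receptor, TF3}.
Comparing with the claimed set, Receptor is missing.

Receptor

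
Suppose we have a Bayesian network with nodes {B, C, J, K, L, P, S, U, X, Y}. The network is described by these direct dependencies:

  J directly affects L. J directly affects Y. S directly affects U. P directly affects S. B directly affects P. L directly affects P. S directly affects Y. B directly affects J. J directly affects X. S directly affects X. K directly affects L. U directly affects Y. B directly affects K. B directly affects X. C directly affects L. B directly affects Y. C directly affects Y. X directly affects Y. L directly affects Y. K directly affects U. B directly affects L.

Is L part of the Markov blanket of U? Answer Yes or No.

L is a co-parent of U: both are parents of Y.
So L ∈ MB(U).

Yes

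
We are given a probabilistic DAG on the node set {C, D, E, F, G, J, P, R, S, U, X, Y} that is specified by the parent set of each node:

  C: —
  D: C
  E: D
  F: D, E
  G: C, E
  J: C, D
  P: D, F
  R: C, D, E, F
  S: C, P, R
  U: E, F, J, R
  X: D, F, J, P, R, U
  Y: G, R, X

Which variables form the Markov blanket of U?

Recall MB(v) = parents ∪ children ∪ spouses, where spouses are the other parents of v's children.
Pa(U) = {E, F, J, R}.
Ch(U) = {X}.
Other parents of U's children:
  parents(X) \ {U} = {D, F, J, P, R}.
Taking the union gives {D, E, F, J, P, R, X}.

{D, E, F, J, P, R, X}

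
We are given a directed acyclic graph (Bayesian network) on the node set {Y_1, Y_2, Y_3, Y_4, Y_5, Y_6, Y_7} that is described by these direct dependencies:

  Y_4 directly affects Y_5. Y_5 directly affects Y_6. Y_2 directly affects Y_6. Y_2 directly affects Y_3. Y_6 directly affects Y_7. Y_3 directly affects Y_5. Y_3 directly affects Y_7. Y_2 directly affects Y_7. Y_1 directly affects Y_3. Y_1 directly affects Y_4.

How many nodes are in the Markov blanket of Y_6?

Y_6 has child Y_7.
Pa(Y_6) = {Y_2, Y_5}.
Co-parents of Y_6 (other parents of its children):
  parents(Y_7) \ {Y_6} = {Y_2, Y_3}.
MB(Y_6) = {Y_2, Y_3, Y_5, Y_7}, which has 4 nodes.

4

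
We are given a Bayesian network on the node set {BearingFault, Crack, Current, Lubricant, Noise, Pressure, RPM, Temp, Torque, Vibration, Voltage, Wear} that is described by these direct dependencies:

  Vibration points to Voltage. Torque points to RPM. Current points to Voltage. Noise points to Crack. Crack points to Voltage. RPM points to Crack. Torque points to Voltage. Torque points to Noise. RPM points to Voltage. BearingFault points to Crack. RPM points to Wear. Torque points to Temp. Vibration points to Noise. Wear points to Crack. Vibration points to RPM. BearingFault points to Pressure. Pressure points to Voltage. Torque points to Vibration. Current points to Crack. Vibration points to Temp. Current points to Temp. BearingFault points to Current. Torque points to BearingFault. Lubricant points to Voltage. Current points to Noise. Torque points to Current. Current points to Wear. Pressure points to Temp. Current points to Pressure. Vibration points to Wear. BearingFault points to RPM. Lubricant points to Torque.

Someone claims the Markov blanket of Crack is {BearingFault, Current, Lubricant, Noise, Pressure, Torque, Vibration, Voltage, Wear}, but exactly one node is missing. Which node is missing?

Parents of Crack: BearingFault, Current, Noise, RPM, Wear.
Ch(Crack) = {Voltage}.
For each child, the remaining parents (spouses of Crack):
  Voltage also has parents Current, Lubricant, Pressure, RPM, Torque, Vibration.
MB(Crack) = {BearingFault, Current, Lubricant, Noise, Pressure, RPM, Torque, Vibration, Voltage, Wear}.
Comparing with the claimed set, RPM is missing.

RPM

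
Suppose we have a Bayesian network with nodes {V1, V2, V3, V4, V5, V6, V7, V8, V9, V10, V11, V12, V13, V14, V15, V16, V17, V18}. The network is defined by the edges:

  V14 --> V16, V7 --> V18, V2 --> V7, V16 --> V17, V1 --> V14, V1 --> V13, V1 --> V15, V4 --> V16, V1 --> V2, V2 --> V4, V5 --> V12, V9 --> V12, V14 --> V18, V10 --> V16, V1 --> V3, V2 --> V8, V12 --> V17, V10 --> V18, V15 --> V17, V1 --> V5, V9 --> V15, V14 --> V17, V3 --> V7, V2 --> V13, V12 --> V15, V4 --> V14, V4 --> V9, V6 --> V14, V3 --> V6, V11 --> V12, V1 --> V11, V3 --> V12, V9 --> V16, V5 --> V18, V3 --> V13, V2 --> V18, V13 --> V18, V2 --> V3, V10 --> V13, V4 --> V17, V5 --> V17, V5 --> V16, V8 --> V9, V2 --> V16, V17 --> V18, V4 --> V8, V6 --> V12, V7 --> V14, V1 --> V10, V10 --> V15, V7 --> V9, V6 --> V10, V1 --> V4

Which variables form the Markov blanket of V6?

A node's Markov blanket = Pa ∪ Ch ∪ (parents of Ch other than the node itself).
Parents of V6: V3.
Children of V6: V10, V12, V14.
Co-parents of V6 (other parents of its children):
  V10's other parent is V1.
  V12 also has parents V3, V5, V9, V11.
  V14's other parents are V1, V4, V7.
Taking the union gives {V1, V3, V4, V5, V7, V9, V10, V11, V12, V14}.

{V1, V3, V4, V5, V7, V9, V10, V11, V12, V14}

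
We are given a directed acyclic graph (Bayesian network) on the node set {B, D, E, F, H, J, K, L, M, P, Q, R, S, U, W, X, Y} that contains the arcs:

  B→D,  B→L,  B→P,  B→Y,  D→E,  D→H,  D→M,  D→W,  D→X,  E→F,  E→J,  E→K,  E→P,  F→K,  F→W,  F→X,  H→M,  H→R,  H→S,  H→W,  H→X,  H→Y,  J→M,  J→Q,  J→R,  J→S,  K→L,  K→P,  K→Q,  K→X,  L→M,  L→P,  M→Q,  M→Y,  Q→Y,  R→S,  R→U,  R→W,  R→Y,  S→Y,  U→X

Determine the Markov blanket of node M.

M's parents: D, H, J, L.
M has children Q, Y.
Other parents of M's children:
  Q: J, K
  Y: B, H, Q, R, S
Union: {D, H, J, L} ∪ {Q, Y} ∪ {B, H, J, K, Q, R, S} = {B, D, H, J, K, L, Q, R, S, Y}.

{B, D, H, J, K, L, Q, R, S, Y}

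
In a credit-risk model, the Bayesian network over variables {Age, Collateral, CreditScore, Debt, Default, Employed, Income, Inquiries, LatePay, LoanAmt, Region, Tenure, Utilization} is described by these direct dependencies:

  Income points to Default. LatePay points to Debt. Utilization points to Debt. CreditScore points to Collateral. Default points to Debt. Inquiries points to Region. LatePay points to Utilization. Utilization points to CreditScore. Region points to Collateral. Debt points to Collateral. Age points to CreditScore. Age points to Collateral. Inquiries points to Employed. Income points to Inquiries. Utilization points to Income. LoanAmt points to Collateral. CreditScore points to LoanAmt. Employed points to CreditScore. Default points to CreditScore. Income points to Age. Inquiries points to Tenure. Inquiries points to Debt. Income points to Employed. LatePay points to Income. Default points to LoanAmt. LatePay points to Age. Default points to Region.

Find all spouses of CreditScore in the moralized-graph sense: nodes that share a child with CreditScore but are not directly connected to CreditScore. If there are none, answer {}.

{Debt, Region}

Children of CreditScore: Collateral, LoanAmt.
  LoanAmt also has parent Default.
  Collateral also has parents Age, Debt, LoanAmt, Region.
Excluding nodes already adjacent to CreditScore (Age, Collateral, Default, Employed, LoanAmt, Utilization), the co-parent-only contribution is {Debt, Region}.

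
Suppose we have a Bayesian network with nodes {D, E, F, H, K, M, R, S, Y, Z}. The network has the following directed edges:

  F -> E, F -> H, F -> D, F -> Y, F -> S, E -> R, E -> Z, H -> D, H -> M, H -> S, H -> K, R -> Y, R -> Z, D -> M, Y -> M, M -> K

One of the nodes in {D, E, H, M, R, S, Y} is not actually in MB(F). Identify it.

M

Recall MB(v) = parents ∪ children ∪ spouses, where spouses are the other parents of v's children.
F's parents: none.
Ch(F) = {D, E, H, S, Y}.
Other parents of F's children:
  E has no other parent.
  H: no additional parents.
  parents(D) \ {F} = {H}.
  parents(Y) \ {F} = {R}.
  parents(S) \ {F} = {H}.
MB(F) = {D, E, H, R, S, Y}.
M is neither a parent, child, nor co-parent of F, so it does not belong.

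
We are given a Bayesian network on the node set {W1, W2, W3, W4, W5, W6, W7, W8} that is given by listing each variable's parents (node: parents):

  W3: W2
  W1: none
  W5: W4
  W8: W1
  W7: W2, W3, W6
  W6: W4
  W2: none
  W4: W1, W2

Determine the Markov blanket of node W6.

{W2, W3, W4, W7}

W6's parents: W4.
W6's children: W7.
For each child, the remaining parents (spouses of W6):
  W7's other parents are W2, W3.
MB(W6) = {W2, W3, W4, W7}.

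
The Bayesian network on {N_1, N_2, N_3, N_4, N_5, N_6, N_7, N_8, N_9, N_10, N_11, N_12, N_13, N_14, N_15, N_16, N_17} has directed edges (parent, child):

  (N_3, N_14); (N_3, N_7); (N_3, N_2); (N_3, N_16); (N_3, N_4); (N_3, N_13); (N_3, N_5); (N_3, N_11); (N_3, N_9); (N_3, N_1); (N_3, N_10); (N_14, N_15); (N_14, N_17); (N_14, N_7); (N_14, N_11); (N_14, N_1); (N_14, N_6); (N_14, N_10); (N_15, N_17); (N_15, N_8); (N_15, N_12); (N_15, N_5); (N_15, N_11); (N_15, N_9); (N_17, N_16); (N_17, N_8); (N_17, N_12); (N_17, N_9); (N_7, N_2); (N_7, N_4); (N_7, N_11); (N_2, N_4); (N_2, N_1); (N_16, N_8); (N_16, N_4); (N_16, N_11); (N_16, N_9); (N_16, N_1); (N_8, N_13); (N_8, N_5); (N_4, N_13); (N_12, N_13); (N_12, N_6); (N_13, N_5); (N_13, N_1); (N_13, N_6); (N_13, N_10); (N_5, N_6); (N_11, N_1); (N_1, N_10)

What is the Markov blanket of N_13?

The Markov blanket of a node is its parents, its children, and the other parents of its children.
Parents of N_13: N_3, N_4, N_8, N_12.
Ch(N_13) = {N_1, N_5, N_6, N_10}.
Other parents of N_13's children:
  N_5's other parents are N_3, N_8, N_15.
  N_1 also has parents N_2, N_3, N_11, N_14, N_16.
  parents(N_6) \ {N_13} = {N_5, N_12, N_14}.
  parents(N_10) \ {N_13} = {N_1, N_3, N_14}.
MB(N_13) = {N_1, N_2, N_3, N_4, N_5, N_6, N_8, N_10, N_11, N_12, N_14, N_15, N_16}.

{N_1, N_2, N_3, N_4, N_5, N_6, N_8, N_10, N_11, N_12, N_14, N_15, N_16}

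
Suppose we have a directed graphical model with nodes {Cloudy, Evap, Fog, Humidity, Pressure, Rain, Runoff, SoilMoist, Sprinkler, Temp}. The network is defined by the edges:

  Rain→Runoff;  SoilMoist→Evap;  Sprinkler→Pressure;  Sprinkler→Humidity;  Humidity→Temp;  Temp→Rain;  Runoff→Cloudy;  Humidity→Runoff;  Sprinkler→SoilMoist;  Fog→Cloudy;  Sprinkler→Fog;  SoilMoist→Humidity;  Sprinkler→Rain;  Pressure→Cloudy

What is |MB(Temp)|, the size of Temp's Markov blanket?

3

The Markov blanket of a node is its parents, its children, and the other parents of its children.
Pa(Temp) = {Humidity}.
Temp's children: Rain.
Co-parents of Temp (other parents of its children):
  parents(Rain) \ {Temp} = {Sprinkler}.
MB(Temp) = {Humidity, Rain, Sprinkler}, which has 3 nodes.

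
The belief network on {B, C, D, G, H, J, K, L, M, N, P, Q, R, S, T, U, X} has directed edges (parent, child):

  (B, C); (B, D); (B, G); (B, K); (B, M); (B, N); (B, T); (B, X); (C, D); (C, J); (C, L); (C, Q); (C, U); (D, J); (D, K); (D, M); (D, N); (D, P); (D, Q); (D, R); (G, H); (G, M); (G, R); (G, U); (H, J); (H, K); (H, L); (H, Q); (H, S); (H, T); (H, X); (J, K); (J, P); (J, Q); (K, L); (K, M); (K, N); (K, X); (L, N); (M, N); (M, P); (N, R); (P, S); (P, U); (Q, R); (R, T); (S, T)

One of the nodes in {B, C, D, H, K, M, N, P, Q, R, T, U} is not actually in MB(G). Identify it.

T

Recall MB(v) = parents ∪ children ∪ spouses, where spouses are the other parents of v's children.
Parents of G: B.
G's children: H, M, R, U.
Co-parents of G (other parents of its children):
  H: no additional parents.
  M's other parents are B, D, K.
  R also has parents D, N, Q.
  parents(U) \ {G} = {C, P}.
MB(G) = {B, C, D, H, K, M, N, P, Q, R, U}.
T is neither a parent, child, nor co-parent of G, so it does not belong.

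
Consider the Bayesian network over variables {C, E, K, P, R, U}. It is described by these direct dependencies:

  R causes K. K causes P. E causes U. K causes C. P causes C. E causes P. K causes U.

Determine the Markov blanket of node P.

{C, E, K}

The Markov blanket of a node is its parents, its children, and the other parents of its children.
Parents of P: E, K.
P's children: C.
For each child, the remaining parents (spouses of P):
  C: K
Taking the union gives {C, E, K}.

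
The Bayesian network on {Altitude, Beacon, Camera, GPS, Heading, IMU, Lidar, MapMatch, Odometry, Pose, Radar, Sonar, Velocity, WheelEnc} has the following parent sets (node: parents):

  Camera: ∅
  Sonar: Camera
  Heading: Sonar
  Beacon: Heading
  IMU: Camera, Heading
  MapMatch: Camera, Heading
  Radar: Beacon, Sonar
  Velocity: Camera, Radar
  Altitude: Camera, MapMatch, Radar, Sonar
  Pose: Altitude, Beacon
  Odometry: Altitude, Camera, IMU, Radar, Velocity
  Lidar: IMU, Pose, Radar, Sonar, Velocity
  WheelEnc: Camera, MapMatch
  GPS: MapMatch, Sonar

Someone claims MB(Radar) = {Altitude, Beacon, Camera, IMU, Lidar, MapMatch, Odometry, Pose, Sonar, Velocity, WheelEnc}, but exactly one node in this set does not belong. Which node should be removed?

A node's Markov blanket = Pa ∪ Ch ∪ (parents of Ch other than the node itself).
Pa(Radar) = {Beacon, Sonar}.
Children of Radar: Altitude, Lidar, Odometry, Velocity.
For each child, the remaining parents (spouses of Radar):
  Velocity also has parent Camera.
  parents(Altitude) \ {Radar} = {Camera, MapMatch, Sonar}.
  parents(Odometry) \ {Radar} = {Altitude, Camera, IMU, Velocity}.
  Lidar also has parents IMU, Pose, Sonar, Velocity.
MB(Radar) = {Altitude, Beacon, Camera, IMU, Lidar, MapMatch, Odometry, Pose, Sonar, Velocity}.
WheelEnc is neither a parent, child, nor co-parent of Radar, so it does not belong.

WheelEnc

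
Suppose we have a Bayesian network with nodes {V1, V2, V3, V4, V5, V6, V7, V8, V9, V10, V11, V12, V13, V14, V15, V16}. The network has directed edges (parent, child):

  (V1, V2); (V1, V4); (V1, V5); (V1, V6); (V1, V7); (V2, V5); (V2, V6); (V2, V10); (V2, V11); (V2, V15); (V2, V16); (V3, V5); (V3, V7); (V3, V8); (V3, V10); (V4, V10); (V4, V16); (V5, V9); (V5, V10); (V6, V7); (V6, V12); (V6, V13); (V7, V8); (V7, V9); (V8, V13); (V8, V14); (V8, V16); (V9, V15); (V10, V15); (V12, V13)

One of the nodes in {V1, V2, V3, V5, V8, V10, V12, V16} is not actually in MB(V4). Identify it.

By definition, MB(V4) is built from V4's parents, V4's children, and the co-parents of V4.
Parents of V4: V1.
Children of V4: V10, V16.
Other parents of V4's children:
  V10 also has parents V2, V3, V5.
  V16's other parents are V2, V8.
MB(V4) = {V1, V2, V3, V5, V8, V10, V16}.
V12 is neither a parent, child, nor co-parent of V4, so it does not belong.

V12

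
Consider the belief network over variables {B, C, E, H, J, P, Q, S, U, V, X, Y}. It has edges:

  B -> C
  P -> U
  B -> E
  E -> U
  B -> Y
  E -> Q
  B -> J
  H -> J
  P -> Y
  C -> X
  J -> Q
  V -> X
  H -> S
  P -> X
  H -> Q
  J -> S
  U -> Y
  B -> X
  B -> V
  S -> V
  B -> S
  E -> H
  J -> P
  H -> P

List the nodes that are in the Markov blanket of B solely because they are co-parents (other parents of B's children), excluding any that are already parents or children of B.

Children of B: C, E, J, S, V, X, Y.
  C: no additional parents.
  E has no other parent.
  J's other parent is H.
  S also has parents H, J.
  V also has parent S.
  X also has parents C, P, V.
  Y's other parents are P, U.
Excluding nodes already adjacent to B (C, E, J, S, V, X, Y), the co-parent-only contribution is {H, P, U}.

{H, P, U}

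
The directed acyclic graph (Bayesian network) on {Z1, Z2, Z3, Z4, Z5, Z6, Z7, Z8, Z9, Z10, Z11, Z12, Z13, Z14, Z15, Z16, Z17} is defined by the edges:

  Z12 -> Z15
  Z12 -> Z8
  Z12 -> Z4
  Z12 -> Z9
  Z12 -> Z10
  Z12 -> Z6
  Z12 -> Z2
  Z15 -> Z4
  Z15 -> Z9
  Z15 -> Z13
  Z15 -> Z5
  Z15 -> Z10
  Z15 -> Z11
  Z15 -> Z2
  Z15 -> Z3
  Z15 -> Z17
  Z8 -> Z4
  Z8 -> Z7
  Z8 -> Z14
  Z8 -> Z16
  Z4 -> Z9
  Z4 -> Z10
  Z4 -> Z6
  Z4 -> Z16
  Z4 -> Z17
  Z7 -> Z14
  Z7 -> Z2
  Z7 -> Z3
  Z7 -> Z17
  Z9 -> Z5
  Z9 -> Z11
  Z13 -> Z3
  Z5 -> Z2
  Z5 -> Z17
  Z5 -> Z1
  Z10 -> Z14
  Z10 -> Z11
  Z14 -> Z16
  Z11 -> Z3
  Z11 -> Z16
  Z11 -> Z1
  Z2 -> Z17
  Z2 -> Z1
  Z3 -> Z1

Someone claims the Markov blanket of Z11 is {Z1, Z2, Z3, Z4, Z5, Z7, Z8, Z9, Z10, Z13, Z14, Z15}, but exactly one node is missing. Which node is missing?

Children of Z11: Z1, Z3, Z16.
Parents of Z11: Z9, Z10, Z15.
Co-parents of Z11 (other parents of its children):
  parents(Z3) \ {Z11} = {Z7, Z13, Z15}.
  Z16's other parents are Z4, Z8, Z14.
  parents(Z1) \ {Z11} = {Z2, Z3, Z5}.
MB(Z11) = {Z1, Z2, Z3, Z4, Z5, Z7, Z8, Z9, Z10, Z13, Z14, Z15, Z16}.
Comparing with the claimed set, Z16 is missing.

Z16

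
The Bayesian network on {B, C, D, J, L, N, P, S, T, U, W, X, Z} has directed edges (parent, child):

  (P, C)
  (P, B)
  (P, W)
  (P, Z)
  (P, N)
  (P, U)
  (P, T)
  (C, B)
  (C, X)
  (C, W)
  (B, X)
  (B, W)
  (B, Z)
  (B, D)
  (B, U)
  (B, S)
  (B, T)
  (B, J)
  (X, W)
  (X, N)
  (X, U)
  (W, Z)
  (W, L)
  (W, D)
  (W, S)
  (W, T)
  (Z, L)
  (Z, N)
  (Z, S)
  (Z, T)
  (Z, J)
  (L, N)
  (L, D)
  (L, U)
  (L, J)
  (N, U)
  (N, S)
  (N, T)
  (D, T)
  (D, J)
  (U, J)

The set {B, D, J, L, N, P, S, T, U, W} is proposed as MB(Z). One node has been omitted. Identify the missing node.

Recall MB(v) = parents ∪ children ∪ spouses, where spouses are the other parents of v's children.
Pa(Z) = {B, P, W}.
Ch(Z) = {J, L, N, S, T}.
Other parents of Z's children:
  parents(L) \ {Z} = {W}.
  parents(N) \ {Z} = {L, P, X}.
  parents(S) \ {Z} = {B, N, W}.
  T's other parents are B, D, N, P, W.
  J also has parents B, D, L, U.
MB(Z) = {B, D, J, L, N, P, S, T, U, W, X}.
Comparing with the claimed set, X is missing.

X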